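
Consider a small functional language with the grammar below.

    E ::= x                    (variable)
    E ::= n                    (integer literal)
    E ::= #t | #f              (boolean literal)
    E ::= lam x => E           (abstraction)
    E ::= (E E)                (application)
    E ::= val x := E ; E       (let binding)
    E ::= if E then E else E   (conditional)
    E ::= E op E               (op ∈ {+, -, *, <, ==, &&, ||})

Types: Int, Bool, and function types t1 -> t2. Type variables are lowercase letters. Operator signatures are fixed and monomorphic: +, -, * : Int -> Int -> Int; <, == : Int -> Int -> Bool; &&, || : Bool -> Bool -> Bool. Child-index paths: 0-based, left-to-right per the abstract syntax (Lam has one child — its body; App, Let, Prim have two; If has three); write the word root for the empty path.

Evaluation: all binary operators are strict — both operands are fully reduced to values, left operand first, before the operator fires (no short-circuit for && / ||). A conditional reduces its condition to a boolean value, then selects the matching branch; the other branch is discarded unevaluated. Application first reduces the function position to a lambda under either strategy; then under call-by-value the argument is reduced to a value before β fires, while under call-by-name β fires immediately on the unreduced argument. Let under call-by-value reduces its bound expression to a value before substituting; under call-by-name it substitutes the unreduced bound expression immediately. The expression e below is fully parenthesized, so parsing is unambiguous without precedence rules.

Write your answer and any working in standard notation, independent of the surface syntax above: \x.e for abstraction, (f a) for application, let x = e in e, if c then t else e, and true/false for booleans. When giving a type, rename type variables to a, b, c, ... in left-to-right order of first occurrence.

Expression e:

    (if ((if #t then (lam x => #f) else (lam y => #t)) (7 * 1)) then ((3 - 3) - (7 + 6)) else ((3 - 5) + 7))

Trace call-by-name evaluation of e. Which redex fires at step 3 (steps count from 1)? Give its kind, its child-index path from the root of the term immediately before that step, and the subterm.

Answer: if at root : (if false then ((3 - 3) - (7 + 6)) else ((3 - 5) + 7))

Derivation:
step 0: (if ((if true then (\x.false) else (\y.true)) (7 * 1)) then ((3 - 3) - (7 + 6)) else ((3 - 5) + 7))
step 1: [if@0.0] (if ((\x.false) (7 * 1)) then ((3 - 3) - (7 + 6)) else ((3 - 5) + 7))
step 2: [beta@0] (if false then ((3 - 3) - (7 + 6)) else ((3 - 5) + 7))
step 3: [if@root] ((3 - 5) + 7)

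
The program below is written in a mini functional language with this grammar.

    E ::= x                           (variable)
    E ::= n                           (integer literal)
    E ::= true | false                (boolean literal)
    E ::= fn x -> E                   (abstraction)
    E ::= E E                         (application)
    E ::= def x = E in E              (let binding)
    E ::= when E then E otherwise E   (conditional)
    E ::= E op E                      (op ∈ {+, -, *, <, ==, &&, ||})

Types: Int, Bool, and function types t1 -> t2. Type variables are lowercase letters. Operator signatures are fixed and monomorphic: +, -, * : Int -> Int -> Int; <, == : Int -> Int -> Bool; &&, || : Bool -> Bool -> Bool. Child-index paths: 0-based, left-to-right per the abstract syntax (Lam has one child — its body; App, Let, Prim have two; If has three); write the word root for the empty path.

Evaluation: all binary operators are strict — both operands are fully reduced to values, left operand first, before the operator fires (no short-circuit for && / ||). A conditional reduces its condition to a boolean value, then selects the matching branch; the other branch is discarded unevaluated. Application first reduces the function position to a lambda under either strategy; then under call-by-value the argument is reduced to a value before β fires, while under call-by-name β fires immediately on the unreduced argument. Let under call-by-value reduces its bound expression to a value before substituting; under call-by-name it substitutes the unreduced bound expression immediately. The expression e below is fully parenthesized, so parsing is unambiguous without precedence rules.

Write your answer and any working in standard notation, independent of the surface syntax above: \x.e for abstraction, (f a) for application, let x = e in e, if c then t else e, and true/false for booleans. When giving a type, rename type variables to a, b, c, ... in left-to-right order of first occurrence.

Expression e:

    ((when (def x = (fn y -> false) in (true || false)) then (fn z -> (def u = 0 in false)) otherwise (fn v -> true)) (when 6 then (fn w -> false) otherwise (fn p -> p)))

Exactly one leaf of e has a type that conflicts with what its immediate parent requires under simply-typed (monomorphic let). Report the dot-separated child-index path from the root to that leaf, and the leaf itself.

Answer: 1.0 : 6

Working:
\y._ : a -> Bool
let x : a -> Bool
  unify Bool ~ Bool
  unify Bool ~ Bool
  unify Bool ~ Bool
let u : Int
\z._ : b -> Bool
\v._ : c -> Bool
  unify b -> Bool ~ c -> Bool
  unify b ~ c
  unify Bool ~ Bool
  unify Int ~ Bool
  FAIL: mismatch Int ~ Bool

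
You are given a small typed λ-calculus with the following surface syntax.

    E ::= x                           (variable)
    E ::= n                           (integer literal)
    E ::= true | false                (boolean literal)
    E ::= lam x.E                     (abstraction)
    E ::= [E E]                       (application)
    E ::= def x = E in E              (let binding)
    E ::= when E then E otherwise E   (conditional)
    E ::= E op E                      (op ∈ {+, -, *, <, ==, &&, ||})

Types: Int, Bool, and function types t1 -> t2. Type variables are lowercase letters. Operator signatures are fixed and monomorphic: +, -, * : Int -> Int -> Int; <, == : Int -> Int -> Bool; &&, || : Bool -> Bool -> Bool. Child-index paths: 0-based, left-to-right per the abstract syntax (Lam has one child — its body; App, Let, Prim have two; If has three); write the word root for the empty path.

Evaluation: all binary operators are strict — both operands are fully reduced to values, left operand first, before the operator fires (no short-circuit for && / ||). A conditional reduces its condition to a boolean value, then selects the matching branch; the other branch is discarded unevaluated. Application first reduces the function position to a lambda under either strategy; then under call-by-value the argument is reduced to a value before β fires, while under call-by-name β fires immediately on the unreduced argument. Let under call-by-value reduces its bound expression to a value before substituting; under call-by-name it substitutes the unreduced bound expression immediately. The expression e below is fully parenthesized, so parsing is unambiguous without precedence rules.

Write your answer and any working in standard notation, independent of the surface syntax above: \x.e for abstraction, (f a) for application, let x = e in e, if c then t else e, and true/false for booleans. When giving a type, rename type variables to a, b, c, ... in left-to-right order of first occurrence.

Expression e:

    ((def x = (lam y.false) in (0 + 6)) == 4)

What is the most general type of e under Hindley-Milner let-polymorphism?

Answer: Bool

Trace:
\y._ : a -> Bool
let x : forall. a -> Bool
  unify Int ~ Int
  unify Int ~ Int
  unify Int ~ Int
  unify Int ~ Int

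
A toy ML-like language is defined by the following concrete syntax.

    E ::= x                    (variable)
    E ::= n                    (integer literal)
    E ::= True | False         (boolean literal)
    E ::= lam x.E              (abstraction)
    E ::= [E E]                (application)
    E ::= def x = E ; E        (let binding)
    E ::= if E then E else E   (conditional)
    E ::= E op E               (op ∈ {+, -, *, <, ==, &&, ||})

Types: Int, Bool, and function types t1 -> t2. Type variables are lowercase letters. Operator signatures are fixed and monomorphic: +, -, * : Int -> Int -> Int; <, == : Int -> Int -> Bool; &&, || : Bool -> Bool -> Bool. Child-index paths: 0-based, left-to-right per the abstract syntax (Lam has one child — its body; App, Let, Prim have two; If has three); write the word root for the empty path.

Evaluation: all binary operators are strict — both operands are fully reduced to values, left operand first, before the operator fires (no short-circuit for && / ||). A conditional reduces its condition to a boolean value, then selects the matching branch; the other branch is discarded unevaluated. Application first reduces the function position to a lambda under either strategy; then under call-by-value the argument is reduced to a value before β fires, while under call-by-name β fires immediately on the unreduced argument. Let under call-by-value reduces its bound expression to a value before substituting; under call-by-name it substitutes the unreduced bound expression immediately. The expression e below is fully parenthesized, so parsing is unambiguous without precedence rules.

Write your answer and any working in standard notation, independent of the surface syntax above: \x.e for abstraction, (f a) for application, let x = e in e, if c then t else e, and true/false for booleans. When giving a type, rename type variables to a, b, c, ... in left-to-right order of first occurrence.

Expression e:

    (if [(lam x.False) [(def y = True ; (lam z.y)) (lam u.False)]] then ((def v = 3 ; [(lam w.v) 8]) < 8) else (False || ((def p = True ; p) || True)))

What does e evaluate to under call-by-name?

Answer: true

Working:
step 0: (if ((\x.false) ((let y = true in (\z.y)) (\u.false))) then ((let v = 3 in ((\w.v) 8)) < 8) else (false || ((let p = true in p) || true)))
step 1: [beta@0] (if false then ((let v = 3 in ((\w.v) 8)) < 8) else (false || ((let p = true in p) || true)))
step 2: [if@root] (false || ((let p = true in p) || true))
step 3: [let@1.0] (false || (true || true))
step 4: [delta@1] (false || true)
step 5: [delta@root] true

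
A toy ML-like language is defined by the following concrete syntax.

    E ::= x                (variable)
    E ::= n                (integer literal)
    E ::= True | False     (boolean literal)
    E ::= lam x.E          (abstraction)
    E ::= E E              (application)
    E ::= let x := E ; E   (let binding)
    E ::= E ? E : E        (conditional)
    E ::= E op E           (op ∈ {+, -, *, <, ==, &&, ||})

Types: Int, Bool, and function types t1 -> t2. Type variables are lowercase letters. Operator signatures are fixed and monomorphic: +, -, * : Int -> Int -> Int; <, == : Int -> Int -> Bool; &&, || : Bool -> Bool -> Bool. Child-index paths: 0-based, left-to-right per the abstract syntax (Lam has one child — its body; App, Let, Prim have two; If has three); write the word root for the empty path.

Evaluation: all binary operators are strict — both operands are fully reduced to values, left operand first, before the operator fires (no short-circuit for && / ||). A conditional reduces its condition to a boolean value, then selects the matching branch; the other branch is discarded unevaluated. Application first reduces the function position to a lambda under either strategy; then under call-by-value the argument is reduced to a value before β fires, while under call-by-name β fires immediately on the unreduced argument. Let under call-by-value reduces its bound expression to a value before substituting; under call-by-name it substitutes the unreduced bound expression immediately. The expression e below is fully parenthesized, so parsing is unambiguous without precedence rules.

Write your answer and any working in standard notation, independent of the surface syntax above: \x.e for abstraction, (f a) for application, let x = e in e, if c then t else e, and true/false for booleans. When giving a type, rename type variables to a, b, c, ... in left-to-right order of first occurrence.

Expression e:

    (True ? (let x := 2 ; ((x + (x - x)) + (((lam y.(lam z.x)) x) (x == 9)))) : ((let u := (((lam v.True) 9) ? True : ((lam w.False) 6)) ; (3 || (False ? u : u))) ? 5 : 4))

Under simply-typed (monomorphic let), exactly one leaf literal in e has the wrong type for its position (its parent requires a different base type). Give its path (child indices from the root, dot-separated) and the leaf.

Answer: 2.0.1.0 : 3

Derivation:
  unify Bool ~ Bool
let x : Int
x : Int
  unify Int ~ Int
x : Int
  unify Int ~ Int
x : Int
  unify Int ~ Int
  unify Int ~ Int
  unify Int ~ Int
x : Int
\z._ : b -> Int
\y._ : a -> b -> Int
x : Int
  unify a -> b -> Int ~ Int -> c
  unify a ~ Int
  unify b -> Int ~ c
_ _ : b -> Int
x : Int
  unify Int ~ Int
  unify Int ~ Int
  unify b -> Int ~ Bool -> d
  unify b ~ Bool
  unify Int ~ d
_ _ : Int
  unify Int ~ Int
\v._ : e -> Bool
  unify e -> Bool ~ Int -> f
  unify e ~ Int
  unify Bool ~ f
_ _ : Bool
  unify Bool ~ Bool
\w._ : g -> Bool
  unify g -> Bool ~ Int -> h
  unify g ~ Int
  unify Bool ~ h
_ _ : Bool
  unify Bool ~ Bool
let u : Bool
  unify Int ~ Bool
  FAIL: mismatch Int ~ Bool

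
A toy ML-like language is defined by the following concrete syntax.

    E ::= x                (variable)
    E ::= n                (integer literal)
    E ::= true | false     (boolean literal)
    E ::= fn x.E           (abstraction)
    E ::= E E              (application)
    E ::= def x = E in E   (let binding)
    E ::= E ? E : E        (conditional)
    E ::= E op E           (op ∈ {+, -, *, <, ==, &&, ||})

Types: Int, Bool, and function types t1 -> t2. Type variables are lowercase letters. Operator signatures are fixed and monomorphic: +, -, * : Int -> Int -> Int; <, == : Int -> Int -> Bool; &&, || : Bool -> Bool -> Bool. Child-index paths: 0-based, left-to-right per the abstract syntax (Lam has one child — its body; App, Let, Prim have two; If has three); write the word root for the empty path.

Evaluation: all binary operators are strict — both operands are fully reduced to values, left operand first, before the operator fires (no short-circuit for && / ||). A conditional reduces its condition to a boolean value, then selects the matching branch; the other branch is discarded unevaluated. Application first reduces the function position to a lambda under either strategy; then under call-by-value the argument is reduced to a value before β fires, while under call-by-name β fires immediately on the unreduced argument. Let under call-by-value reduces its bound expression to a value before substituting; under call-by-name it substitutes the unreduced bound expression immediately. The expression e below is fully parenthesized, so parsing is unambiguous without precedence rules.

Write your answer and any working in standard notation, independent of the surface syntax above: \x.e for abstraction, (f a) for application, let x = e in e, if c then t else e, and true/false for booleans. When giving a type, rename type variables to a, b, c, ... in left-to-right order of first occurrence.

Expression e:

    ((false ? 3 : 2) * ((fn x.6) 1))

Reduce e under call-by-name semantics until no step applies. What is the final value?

Derivation:
step 0: ((if false then 3 else 2) * ((\x.6) 1))
step 1: [if@0] (2 * ((\x.6) 1))
step 2: [beta@1] (2 * 6)
step 3: [delta@root] 12

Answer: 12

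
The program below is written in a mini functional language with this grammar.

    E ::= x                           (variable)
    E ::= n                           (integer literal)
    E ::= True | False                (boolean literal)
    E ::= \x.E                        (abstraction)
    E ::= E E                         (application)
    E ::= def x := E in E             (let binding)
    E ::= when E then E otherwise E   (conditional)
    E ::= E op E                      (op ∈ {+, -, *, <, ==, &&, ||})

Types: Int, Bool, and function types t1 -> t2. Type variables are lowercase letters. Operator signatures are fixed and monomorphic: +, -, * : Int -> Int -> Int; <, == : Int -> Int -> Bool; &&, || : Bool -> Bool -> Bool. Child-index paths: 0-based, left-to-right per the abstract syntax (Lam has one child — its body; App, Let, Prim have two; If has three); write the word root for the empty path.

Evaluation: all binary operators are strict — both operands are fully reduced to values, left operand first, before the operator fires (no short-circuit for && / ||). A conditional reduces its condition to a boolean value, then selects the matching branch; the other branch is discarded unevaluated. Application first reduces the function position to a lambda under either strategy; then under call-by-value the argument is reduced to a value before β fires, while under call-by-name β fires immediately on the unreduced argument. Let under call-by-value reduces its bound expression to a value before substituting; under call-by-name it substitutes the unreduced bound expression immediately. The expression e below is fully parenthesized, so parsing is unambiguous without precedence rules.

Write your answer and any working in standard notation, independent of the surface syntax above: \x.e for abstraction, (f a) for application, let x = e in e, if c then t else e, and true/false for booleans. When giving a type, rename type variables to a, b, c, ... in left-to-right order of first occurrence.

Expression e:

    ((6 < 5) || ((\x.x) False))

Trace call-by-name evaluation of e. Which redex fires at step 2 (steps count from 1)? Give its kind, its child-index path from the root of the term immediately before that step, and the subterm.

Answer: beta at 1 : ((\x.x) false)

Trace:
step 0: ((6 < 5) || ((\x.x) false))
step 1: [delta@0] (false || ((\x.x) false))
step 2: [beta@1] (false || false)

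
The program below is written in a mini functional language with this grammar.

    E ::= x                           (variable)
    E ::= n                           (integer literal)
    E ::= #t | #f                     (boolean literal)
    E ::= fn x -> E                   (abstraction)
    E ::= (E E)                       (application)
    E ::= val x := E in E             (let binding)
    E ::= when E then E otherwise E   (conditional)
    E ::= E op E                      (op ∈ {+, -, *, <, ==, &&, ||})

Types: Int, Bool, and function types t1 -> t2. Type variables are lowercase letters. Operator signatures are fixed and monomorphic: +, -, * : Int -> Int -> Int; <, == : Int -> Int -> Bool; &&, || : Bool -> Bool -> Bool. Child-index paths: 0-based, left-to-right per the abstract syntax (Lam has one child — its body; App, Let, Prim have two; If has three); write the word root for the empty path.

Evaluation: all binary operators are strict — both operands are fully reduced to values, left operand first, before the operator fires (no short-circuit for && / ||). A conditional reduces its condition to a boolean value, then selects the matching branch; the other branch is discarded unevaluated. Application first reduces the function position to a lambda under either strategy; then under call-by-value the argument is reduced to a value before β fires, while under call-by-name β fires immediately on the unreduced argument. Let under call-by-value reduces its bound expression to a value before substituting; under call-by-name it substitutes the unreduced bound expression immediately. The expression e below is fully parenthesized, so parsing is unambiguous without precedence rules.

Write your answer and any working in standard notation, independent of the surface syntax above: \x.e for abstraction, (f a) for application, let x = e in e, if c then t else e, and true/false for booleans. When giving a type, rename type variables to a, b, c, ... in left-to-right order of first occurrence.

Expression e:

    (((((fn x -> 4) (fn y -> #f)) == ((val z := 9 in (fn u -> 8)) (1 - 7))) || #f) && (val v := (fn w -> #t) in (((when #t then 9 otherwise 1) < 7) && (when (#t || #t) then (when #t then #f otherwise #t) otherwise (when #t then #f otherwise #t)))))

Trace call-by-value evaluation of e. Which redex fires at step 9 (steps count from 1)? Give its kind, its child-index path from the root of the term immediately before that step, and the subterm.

Trace:
step 0: (((((\x.4) (\y.false)) == ((let z = 9 in (\u.8)) (1 - 7))) || false) && (let v = (\w.true) in (((if true then 9 else 1) < 7) && (if (true || true) then (if true then false else true) else (if true then false else true)))))
step 1: [beta@0.0.0] (((4 == ((let z = 9 in (\u.8)) (1 - 7))) || false) && (let v = (\w.true) in (((if true then 9 else 1) < 7) && (if (true || true) then (if true then false else true) else (if true then false else true)))))
step 2: [let@0.0.1.0] (((4 == ((\u.8) (1 - 7))) || false) && (let v = (\w.true) in (((if true then 9 else 1) < 7) && (if (true || true) then (if true then false else true) else (if true then false else true)))))
step 3: [delta@0.0.1.1] (((4 == ((\u.8) -6)) || false) && (let v = (\w.true) in (((if true then 9 else 1) < 7) && (if (true || true) then (if true then false else true) else (if true then false else true)))))
step 4: [beta@0.0.1] (((4 == 8) || false) && (let v = (\w.true) in (((if true then 9 else 1) < 7) && (if (true || true) then (if true then false else true) else (if true then false else true)))))
step 5: [delta@0.0] ((false || false) && (let v = (\w.true) in (((if true then 9 else 1) < 7) && (if (true || true) then (if true then false else true) else (if true then false else true)))))
step 6: [delta@0] (false && (let v = (\w.true) in (((if true then 9 else 1) < 7) && (if (true || true) then (if true then false else true) else (if true then false else true)))))
step 7: [let@1] (false && (((if true then 9 else 1) < 7) && (if (true || true) then (if true then false else true) else (if true then false else true))))
step 8: [if@1.0.0] (false && ((9 < 7) && (if (true || true) then (if true then false else true) else (if true then false else true))))
step 9: [delta@1.0] (false && (false && (if (true || true) then (if true then false else true) else (if true then false else true))))

Answer: delta at 1.0 : (9 < 7)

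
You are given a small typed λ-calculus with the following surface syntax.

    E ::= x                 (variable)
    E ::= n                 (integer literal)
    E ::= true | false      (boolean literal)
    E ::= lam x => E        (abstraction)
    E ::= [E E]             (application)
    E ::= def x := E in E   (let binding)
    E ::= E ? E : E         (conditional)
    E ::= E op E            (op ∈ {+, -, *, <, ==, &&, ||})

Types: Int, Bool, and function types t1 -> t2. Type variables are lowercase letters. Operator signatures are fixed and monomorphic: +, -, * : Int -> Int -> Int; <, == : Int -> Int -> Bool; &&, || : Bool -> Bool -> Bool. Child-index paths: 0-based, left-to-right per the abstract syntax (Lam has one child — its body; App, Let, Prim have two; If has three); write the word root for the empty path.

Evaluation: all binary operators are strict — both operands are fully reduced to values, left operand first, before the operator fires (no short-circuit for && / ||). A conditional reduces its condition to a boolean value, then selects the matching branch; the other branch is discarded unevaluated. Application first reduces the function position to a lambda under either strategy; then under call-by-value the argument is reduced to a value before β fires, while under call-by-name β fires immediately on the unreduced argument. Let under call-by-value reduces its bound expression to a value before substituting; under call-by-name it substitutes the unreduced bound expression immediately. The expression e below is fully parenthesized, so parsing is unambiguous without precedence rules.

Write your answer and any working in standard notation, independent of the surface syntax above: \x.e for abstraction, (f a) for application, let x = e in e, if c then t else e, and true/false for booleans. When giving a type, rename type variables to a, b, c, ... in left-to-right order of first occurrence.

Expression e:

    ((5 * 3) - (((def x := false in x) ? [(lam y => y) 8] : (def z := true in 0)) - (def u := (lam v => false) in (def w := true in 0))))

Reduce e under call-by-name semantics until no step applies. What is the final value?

Derivation:
step 0: ((5 * 3) - ((if (let x = false in x) then ((\y.y) 8) else (let z = true in 0)) - (let u = (\v.false) in (let w = true in 0))))
step 1: [delta@0] (15 - ((if (let x = false in x) then ((\y.y) 8) else (let z = true in 0)) - (let u = (\v.false) in (let w = true in 0))))
step 2: [let@1.0.0] (15 - ((if false then ((\y.y) 8) else (let z = true in 0)) - (let u = (\v.false) in (let w = true in 0))))
step 3: [if@1.0] (15 - ((let z = true in 0) - (let u = (\v.false) in (let w = true in 0))))
step 4: [let@1.0] (15 - (0 - (let u = (\v.false) in (let w = true in 0))))
step 5: [let@1.1] (15 - (0 - (let w = true in 0)))
step 6: [let@1.1] (15 - (0 - 0))
step 7: [delta@1] (15 - 0)
step 8: [delta@root] 15

Answer: 15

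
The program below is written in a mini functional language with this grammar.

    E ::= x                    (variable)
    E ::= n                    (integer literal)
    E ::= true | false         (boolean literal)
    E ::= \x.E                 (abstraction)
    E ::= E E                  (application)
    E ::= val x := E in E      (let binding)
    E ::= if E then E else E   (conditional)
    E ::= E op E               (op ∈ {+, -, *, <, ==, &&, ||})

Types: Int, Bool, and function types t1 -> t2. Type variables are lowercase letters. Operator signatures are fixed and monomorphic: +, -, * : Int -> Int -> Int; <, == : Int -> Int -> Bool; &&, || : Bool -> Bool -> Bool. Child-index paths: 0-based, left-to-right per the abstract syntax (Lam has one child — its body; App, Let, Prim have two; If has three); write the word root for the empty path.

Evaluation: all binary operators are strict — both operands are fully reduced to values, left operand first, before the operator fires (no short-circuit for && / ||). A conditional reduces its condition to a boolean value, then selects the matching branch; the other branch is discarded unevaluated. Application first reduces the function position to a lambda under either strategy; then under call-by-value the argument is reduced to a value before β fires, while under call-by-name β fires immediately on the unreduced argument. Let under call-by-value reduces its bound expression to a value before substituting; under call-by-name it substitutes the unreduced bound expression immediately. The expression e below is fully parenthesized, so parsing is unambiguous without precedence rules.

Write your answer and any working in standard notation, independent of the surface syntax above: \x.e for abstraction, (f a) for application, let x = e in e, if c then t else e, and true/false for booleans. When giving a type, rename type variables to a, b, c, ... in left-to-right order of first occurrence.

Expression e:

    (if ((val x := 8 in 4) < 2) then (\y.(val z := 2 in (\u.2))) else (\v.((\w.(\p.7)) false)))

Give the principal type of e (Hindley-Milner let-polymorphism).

Answer: a -> b -> Int

Derivation:
let x : Int
  unify Int ~ Int
  unify Int ~ Int
  unify Bool ~ Bool
let z : Int
\u._ : b -> Int
\y._ : a -> b -> Int
\p._ : e -> Int
\w._ : d -> e -> Int
  unify d -> e -> Int ~ Bool -> f
  unify d ~ Bool
  unify e -> Int ~ f
_ _ : e -> Int
\v._ : c -> e -> Int
  unify a -> b -> Int ~ c -> e -> Int
  unify a ~ c
  unify b -> Int ~ e -> Int
  unify b ~ e
  unify Int ~ Int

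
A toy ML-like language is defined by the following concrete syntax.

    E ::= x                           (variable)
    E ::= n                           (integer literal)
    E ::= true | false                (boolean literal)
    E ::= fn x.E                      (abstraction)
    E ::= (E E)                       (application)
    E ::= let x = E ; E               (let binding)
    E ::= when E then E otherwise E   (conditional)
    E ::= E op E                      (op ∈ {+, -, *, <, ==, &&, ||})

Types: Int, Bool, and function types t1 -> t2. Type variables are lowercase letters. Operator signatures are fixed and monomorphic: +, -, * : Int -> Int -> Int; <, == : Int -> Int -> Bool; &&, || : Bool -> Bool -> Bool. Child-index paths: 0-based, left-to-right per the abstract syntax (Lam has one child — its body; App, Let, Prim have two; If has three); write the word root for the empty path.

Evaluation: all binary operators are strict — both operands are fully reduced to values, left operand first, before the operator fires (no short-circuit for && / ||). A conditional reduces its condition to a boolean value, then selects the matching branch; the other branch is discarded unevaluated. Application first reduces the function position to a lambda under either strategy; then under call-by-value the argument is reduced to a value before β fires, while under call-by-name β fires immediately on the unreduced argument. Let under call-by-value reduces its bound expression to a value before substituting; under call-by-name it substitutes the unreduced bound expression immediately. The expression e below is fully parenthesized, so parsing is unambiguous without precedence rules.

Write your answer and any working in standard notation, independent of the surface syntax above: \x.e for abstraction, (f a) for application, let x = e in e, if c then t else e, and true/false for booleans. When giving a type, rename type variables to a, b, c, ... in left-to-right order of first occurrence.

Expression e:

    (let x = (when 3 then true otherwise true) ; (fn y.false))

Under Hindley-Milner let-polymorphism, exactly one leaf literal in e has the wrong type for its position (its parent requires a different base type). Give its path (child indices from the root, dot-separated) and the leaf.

Answer: 0.0 : 3

Trace:
  unify Int ~ Bool
  FAIL: mismatch Int ~ Bool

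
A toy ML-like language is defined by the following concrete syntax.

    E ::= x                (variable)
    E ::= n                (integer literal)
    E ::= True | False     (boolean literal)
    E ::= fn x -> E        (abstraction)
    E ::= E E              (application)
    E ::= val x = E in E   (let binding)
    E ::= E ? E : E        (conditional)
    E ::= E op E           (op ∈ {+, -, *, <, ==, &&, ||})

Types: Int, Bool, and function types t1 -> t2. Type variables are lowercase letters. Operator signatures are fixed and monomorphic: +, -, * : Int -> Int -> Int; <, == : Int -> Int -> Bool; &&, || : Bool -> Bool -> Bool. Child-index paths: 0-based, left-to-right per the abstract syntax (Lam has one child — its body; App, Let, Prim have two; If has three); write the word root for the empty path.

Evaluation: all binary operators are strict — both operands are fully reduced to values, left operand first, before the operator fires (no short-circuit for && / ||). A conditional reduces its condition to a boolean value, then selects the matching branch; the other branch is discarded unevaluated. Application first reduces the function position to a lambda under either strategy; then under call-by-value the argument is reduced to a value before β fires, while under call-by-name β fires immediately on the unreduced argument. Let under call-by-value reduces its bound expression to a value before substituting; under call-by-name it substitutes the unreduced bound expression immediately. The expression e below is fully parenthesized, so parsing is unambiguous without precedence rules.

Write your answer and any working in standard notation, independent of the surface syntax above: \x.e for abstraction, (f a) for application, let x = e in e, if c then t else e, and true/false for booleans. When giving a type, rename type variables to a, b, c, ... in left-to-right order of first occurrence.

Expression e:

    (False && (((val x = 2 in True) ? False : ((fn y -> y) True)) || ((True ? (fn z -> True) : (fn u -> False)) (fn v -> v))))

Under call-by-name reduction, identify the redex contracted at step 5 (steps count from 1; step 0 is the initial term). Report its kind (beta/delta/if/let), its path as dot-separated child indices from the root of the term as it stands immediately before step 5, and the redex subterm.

Working:
step 0: (false && ((if (let x = 2 in true) then false else ((\y.y) true)) || ((if true then (\z.true) else (\u.false)) (\v.v))))
step 1: [let@1.0.0] (false && ((if true then false else ((\y.y) true)) || ((if true then (\z.true) else (\u.false)) (\v.v))))
step 2: [if@1.0] (false && (false || ((if true then (\z.true) else (\u.false)) (\v.v))))
step 3: [if@1.1.0] (false && (false || ((\z.true) (\v.v))))
step 4: [beta@1.1] (false && (false || true))
step 5: [delta@1] (false && true)

Answer: delta at 1 : (false || true)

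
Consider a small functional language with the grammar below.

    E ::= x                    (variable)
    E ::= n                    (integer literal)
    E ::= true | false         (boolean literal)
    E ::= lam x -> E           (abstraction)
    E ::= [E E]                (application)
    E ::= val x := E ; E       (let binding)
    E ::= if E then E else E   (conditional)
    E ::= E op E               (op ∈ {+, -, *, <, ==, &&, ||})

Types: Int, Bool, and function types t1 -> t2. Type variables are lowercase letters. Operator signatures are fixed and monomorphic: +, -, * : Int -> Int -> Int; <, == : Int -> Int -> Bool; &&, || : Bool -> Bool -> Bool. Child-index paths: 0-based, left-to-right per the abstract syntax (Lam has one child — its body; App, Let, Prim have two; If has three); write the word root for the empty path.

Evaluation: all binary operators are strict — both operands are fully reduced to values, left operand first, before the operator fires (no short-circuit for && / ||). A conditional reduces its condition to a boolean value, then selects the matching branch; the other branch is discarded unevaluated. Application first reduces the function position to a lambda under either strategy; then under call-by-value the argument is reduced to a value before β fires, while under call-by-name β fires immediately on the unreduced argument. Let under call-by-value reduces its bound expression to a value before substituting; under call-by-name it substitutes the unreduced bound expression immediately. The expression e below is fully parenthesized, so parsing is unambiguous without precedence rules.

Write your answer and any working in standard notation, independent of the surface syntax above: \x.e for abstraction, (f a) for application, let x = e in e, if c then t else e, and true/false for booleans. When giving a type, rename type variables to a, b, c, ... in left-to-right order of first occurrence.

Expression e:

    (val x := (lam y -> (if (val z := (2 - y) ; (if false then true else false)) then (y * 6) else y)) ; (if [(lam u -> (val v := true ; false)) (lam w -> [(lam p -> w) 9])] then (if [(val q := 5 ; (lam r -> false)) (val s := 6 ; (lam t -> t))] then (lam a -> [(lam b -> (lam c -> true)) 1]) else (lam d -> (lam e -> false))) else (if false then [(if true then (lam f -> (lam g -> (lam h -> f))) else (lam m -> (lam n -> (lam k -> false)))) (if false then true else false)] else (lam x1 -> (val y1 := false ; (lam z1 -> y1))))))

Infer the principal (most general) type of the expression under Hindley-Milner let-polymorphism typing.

Derivation:
  unify Int ~ Int
y : a
  unify a ~ Int
let z : Int
  unify Bool ~ Bool
  unify Bool ~ Bool
  unify Bool ~ Bool
y : Int
  unify Int ~ Int
  unify Int ~ Int
y : Int
  unify Int ~ Int
\y._ : Int -> Int
let x : Int -> Int
let v : Bool
\u._ : b -> Bool
w : c
\p._ : d -> c
  unify d -> c ~ Int -> e
  unify d ~ Int
  unify c ~ e
_ _ : e
\w._ : e -> e
  unify b -> Bool ~ (e -> e) -> f
  unify b ~ e -> e
  unify Bool ~ f
_ _ : Bool
  unify Bool ~ Bool
let q : Int
\r._ : g -> Bool
let s : Int
t : h
\t._ : h -> h
  unify g -> Bool ~ (h -> h) -> i
  unify g ~ h -> h
  unify Bool ~ i
_ _ : Bool
  unify Bool ~ Bool
\c._ : l -> Bool
\b._ : k -> l -> Bool
  unify k -> l -> Bool ~ Int -> m
  unify k ~ Int
  unify l -> Bool ~ m
_ _ : l -> Bool
\a._ : j -> l -> Bool
\e._ : o -> Bool
\d._ : n -> o -> Bool
  unify j -> l -> Bool ~ n -> o -> Bool
  unify j ~ n
  unify l -> Bool ~ o -> Bool
  unify l ~ o
  unify Bool ~ Bool
  unify Bool ~ Bool
  unify Bool ~ Bool
f : p
\h._ : r -> p
\g._ : q -> r -> p
\f._ : p -> q -> r -> p
\k._ : u -> Bool
\n._ : t -> u -> Bool
\m._ : s -> t -> u -> Bool
  unify p -> q -> r -> p ~ s -> t -> u -> Bool
  unify p ~ s
  unify q -> r -> s ~ t -> u -> Bool
  unify q ~ t
  unify r -> s ~ u -> Bool
  unify r ~ u
  unify s ~ Bool
  unify Bool ~ Bool
  unify Bool ~ Bool
  unify Bool -> t -> u -> Bool ~ Bool -> v
  unify Bool ~ Bool
  unify t -> u -> Bool ~ v
_ _ : t -> u -> Bool
let y1 : Bool
y1 : Bool
\z1._ : x -> Bool
\x1._ : w -> x -> Bool
  unify t -> u -> Bool ~ w -> x -> Bool
  unify t ~ w
  unify u -> Bool ~ x -> Bool
  unify u ~ x
  unify Bool ~ Bool
  unify n -> o -> Bool ~ w -> x -> Bool
  unify n ~ w
  unify o -> Bool ~ x -> Bool
  unify o ~ x
  unify Bool ~ Bool

Answer: a -> b -> Bool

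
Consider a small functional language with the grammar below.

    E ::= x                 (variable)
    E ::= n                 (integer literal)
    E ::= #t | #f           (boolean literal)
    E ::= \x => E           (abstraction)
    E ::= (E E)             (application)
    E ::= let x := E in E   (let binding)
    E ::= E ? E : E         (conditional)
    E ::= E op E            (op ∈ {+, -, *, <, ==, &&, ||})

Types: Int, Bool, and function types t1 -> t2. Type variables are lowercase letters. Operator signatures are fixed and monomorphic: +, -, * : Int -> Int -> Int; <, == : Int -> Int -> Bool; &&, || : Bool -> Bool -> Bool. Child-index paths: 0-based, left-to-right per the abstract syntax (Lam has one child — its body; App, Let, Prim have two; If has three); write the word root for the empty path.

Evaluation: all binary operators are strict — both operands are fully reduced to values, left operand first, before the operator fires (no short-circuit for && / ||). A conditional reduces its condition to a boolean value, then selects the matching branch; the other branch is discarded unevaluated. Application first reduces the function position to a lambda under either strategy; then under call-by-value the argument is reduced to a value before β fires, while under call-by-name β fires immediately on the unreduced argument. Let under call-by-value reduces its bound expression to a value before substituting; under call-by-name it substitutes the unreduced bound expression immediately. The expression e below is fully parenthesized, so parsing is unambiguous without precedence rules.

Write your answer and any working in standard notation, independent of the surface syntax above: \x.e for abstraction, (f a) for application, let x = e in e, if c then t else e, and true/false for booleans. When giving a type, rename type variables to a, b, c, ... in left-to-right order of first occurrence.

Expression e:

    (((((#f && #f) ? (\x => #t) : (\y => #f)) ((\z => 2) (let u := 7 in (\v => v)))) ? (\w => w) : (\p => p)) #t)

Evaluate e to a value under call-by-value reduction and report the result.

Trace:
step 0: ((if ((if (false && false) then (\x.true) else (\y.false)) ((\z.2) (let u = 7 in (\v.v)))) then (\w.w) else (\p.p)) true)
step 1: [delta@0.0.0.0] ((if ((if false then (\x.true) else (\y.false)) ((\z.2) (let u = 7 in (\v.v)))) then (\w.w) else (\p.p)) true)
step 2: [if@0.0.0] ((if ((\y.false) ((\z.2) (let u = 7 in (\v.v)))) then (\w.w) else (\p.p)) true)
step 3: [let@0.0.1.1] ((if ((\y.false) ((\z.2) (\v.v))) then (\w.w) else (\p.p)) true)
step 4: [beta@0.0.1] ((if ((\y.false) 2) then (\w.w) else (\p.p)) true)
step 5: [beta@0.0] ((if false then (\w.w) else (\p.p)) true)
step 6: [if@0] ((\p.p) true)
step 7: [beta@root] true

Answer: true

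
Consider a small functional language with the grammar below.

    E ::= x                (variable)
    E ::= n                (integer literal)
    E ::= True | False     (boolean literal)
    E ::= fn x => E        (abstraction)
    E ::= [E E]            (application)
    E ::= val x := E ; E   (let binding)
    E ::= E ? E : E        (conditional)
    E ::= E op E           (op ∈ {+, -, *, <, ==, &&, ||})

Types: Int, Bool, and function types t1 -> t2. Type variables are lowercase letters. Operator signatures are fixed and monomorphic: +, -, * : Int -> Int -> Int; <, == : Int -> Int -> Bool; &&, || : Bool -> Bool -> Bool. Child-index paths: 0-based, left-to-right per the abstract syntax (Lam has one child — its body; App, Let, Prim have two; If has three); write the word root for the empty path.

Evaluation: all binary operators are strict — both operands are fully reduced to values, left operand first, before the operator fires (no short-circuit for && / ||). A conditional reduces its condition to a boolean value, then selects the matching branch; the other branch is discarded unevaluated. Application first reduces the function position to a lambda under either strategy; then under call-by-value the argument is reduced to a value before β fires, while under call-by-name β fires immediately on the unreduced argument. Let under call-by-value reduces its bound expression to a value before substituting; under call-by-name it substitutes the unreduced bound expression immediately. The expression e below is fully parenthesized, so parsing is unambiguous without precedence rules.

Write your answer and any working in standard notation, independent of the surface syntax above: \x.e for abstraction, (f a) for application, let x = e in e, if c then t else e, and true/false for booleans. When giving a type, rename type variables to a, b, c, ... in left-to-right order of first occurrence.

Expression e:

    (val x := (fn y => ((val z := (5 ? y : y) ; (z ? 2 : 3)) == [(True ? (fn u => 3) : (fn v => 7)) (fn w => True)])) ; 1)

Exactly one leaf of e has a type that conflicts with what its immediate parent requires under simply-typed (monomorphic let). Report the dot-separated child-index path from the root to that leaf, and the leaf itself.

Derivation:
  unify Int ~ Bool
  FAIL: mismatch Int ~ Bool

Answer: 0.0.0.0.0 : 5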